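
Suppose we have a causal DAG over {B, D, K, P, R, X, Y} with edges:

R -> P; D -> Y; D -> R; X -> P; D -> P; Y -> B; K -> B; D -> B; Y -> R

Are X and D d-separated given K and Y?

4 paths connect X and D; each must be blocked for d-separation to hold:
Path 1: X → P ← R ← Y ← D
  P is a collider here and neither P nor any of its descendants is conditioned on, so the collider stays closed — the path is blocked at P.
Path 2: X → P ← R ← Y → B ← D
  P is a collider here and neither P nor any of its descendants is conditioned on, so the collider stays closed — the path is blocked at P.
Path 3: X → P ← R ← D
  P is a collider here and neither P nor any of its descendants is conditioned on, so the collider stays closed — the path is blocked at P.
Path 4: X → P ← D
  P is a collider here and neither P nor any of its descendants is conditioned on, so the collider stays closed — the path is blocked at P.
Since every path is blocked, d-separation holds.

Yes — X and D are d-separated given {K, Y}.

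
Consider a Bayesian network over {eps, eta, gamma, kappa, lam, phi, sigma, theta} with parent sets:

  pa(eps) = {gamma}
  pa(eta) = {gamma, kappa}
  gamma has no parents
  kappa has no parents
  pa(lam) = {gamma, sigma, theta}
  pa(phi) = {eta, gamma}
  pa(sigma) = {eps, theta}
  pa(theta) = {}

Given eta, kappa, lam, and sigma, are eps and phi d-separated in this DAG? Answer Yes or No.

No

We examine all 6 paths between eps and phi:
Path 1: eps → sigma ← theta → lam ← gamma → phi
  sigma is a collider and sigma is conditioned on, which opens it; theta is a fork and theta is not conditioned on; lam is a collider and lam is conditioned on, which opens it; gamma is a fork and gamma is not conditioned on — no node blocks this path, so it is active.
Path 2: eps → sigma ← theta → lam ← gamma → eta → phi
  eta is a chain here and eta is conditioned on, so the path is blocked at eta.
Path 3: eps → sigma → lam ← gamma → phi
  sigma is a chain here and sigma is conditioned on, so the path is blocked at sigma.
Path 4: eps → sigma → lam ← gamma → eta → phi
  sigma is a chain here and sigma is conditioned on, so the path is blocked at sigma.
Path 5: eps ← gamma → phi
  gamma is a fork and gamma is not conditioned on — no node blocks this path, so it is active.
Path 6: eps ← gamma → eta → phi
  eta is a chain here and eta is conditioned on, so the path is blocked at eta.
At least one path is unblocked, so d-separation fails.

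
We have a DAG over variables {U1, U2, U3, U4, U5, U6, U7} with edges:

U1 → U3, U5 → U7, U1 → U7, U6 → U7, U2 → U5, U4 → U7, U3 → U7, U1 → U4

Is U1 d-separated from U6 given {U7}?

We examine all 3 paths between U1 and U6:
Path 1: U1 → U4 → U7 ← U6
  U4 is a chain and U4 is not conditioned on; U7 is a collider and U7 is conditioned on, which opens it — no node blocks this path, so it is active.
Path 2: U1 → U7 ← U6
  U7 is a collider and U7 is conditioned on, which opens it — no node blocks this path, so it is active.
Path 3: U1 → U3 → U7 ← U6
  U3 is a chain and U3 is not conditioned on; U7 is a collider and U7 is conditioned on, which opens it — no node blocks this path, so it is active.
Since the path U1 → U4 → U7 ← U6 is active, U1 and U6 are not d-separated given {U7}.

No — U1 and U6 are not d-separated given {U7}.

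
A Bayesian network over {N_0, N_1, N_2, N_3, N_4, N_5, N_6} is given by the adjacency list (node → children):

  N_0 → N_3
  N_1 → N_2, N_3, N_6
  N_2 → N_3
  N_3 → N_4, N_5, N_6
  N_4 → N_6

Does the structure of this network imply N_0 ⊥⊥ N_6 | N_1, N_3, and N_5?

We examine all 4 paths between N_0 and N_6:
Path 1: N_0 → N_3 ← N_1 → N_6
  N_1 is a fork here and N_1 is conditioned on, so the path is blocked at N_1.
Path 2: N_0 → N_3 → N_6
  N_3 is a chain here and N_3 is conditioned on, so the path is blocked at N_3.
Path 3: N_0 → N_3 ← N_2 ← N_1 → N_6
  N_1 is a fork here and N_1 is conditioned on, so the path is blocked at N_1.
Path 4: N_0 → N_3 → N_4 → N_6
  N_3 is a chain here and N_3 is conditioned on, so the path is blocked at N_3.
All paths are blocked; N_0 ⊥ N_6 | {N_1, N_3, N_5} holds.

Yes — N_0 and N_6 are d-separated given {N_1, N_3, N_5}.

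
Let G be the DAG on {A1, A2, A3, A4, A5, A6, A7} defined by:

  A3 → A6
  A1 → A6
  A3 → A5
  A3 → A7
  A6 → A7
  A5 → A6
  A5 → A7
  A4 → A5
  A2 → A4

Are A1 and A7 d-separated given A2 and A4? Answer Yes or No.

There are 5 undirected paths between A1 and A7; checking each against the conditioning set {A2, A4}:
Path 1: A1 → A6 ← A5 → A7
  A6 is a collider here and neither A6 nor any of its descendants is conditioned on, so the collider stays closed — the path is blocked at A6.
Path 2: A1 → A6 ← A5 ← A3 → A7
  A6 is a collider here and neither A6 nor any of its descendants is conditioned on, so the collider stays closed — the path is blocked at A6.
Path 3: A1 → A6 → A7
  A6 is a chain and A6 is not conditioned on — no node blocks this path, so it is active.
Path 4: A1 → A6 ← A3 → A5 → A7
  A6 is a collider here and neither A6 nor any of its descendants is conditioned on, so the collider stays closed — the path is blocked at A6.
Path 5: A1 → A6 ← A3 → A7
  A6 is a collider here and neither A6 nor any of its descendants is conditioned on, so the collider stays closed — the path is blocked at A6.
Because an active path exists, A1 and A7 are not d-separated.

No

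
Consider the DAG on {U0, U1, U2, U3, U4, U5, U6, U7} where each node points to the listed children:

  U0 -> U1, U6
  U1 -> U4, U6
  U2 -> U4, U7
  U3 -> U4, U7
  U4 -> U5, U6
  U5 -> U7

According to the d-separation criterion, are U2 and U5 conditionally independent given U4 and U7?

No — U2 and U5 are not d-separated given {U4, U7}.

Enumerating the 4 paths from U2 to U5 and testing each for blocking by {U4, U7}:
Path 1: U2 → U4 → U5
  U4 is a chain here and U4 is conditioned on, so the path is blocked at U4.
Path 2: U2 → U4 ← U3 → U7 ← U5
  U4 is a collider and U4 is conditioned on, which opens it; U3 is a fork and U3 is not conditioned on; U7 is a collider and U7 is conditioned on, which opens it — no node blocks this path, so it is active.
Path 3: U2 → U7 ← U5
  U7 is a collider and U7 is conditioned on, which opens it — no node blocks this path, so it is active.
Path 4: U2 → U7 ← U3 → U4 → U5
  U4 is a chain here and U4 is conditioned on, so the path is blocked at U4.
Since the path U2 → U4 ← U3 → U7 ← U5 is active, U2 and U5 are not d-separated given {U4, U7}.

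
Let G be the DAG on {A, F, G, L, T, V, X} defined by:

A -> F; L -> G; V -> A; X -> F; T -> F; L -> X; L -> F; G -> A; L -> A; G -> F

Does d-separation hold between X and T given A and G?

6 paths connect X and T; each must be blocked for d-separation to hold:
  1. X → F ← T — F:collider[blocks] ⇒ blocked
  2. X ← L → A → F ← T — L:fork[open]; A:chain[blocks]; F:collider[blocks] ⇒ blocked
  3. X ← L → A ← G → F ← T — L:fork[open]; A:collider[open]; G:fork[blocks]; F:collider[blocks] ⇒ blocked
  4. X ← L → F ← T — L:fork[open]; F:collider[blocks] ⇒ blocked
  5. X ← L → G → A → F ← T — L:fork[open]; G:chain[blocks]; A:chain[blocks]; F:collider[blocks] ⇒ blocked
  6. X ← L → G → F ← T — L:fork[open]; G:chain[blocks]; F:collider[blocks] ⇒ blocked
Since every path is blocked, d-separation holds.

Yes — X and T are d-separated given {A, G}.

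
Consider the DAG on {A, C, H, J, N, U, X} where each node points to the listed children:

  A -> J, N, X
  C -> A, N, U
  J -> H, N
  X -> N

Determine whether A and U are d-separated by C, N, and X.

Enumerating the 4 paths from A to U and testing each for blocking by {C, N, X}:
Path 1: A → N ← C → U
  C is a fork here and C is conditioned on, so the path is blocked at C.
Path 2: A → X → N ← C → U
  X is a chain here and X is conditioned on, so the path is blocked at X.
Path 3: A ← C → U
  C is a fork here and C is conditioned on, so the path is blocked at C.
Path 4: A → J → N ← C → U
  C is a fork here and C is conditioned on, so the path is blocked at C.
Since every path is blocked, d-separation holds.

Yes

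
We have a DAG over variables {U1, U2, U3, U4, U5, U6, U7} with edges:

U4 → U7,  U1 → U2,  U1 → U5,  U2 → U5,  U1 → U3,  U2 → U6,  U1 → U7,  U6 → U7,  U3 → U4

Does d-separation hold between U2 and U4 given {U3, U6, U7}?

No

We examine all 6 paths between U2 and U4:
Path 1: U2 ← U1 → U3 → U4
  U3 is a chain here and U3 is conditioned on, so the path is blocked at U3.
Path 2: U2 ← U1 → U7 ← U4
  U1 is a fork and U1 is not conditioned on; U7 is a collider and U7 is conditioned on, which opens it — no node blocks this path, so it is active.
Path 3: U2 → U5 ← U1 → U3 → U4
  U5 is a collider here and neither U5 nor any of its descendants is conditioned on, so the collider stays closed — the path is blocked at U5.
Path 4: U2 → U5 ← U1 → U7 ← U4
  U5 is a collider here and neither U5 nor any of its descendants is conditioned on, so the collider stays closed — the path is blocked at U5.
Path 5: U2 → U6 → U7 ← U1 → U3 → U4
  U6 is a chain here and U6 is conditioned on, so the path is blocked at U6.
Path 6: U2 → U6 → U7 ← U4
  U6 is a chain here and U6 is conditioned on, so the path is blocked at U6.
Since the path U2 ← U1 → U7 ← U4 is active, U2 and U4 are not d-separated given {U3, U6, U7}.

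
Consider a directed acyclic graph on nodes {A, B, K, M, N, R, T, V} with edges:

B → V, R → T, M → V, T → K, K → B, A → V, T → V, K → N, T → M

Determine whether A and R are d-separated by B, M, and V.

No — A and R are not d-separated given {B, M, V}.

3 paths connect A and R; each must be blocked for d-separation to hold:
Path 1: A → V ← T ← R
  V is a collider and V is conditioned on, which opens it; T is a chain and T is not conditioned on — no node blocks this path, so it is active.
Path 2: A → V ← M ← T ← R
  M is a chain here and M is conditioned on, so the path is blocked at M.
Path 3: A → V ← B ← K ← T ← R
  B is a chain here and B is conditioned on, so the path is blocked at B.
At least one path is unblocked, so d-separation fails.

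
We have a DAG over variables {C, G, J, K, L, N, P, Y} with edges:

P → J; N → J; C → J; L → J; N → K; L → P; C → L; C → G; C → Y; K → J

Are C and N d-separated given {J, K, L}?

No

We examine all 6 paths between C and N:
Path 1: C → J ← K ← N
  K is a chain here and K is conditioned on, so the path is blocked at K.
Path 2: C → J ← N
  J is a collider and J is conditioned on, which opens it — no node blocks this path, so it is active.
Path 3: C → L → J ← K ← N
  L is a chain here and L is conditioned on, so the path is blocked at L.
Path 4: C → L → J ← N
  L is a chain here and L is conditioned on, so the path is blocked at L.
Path 5: C → L → P → J ← K ← N
  L is a chain here and L is conditioned on, so the path is blocked at L.
Path 6: C → L → P → J ← N
  L is a chain here and L is conditioned on, so the path is blocked at L.
At least one path is unblocked, so d-separation fails.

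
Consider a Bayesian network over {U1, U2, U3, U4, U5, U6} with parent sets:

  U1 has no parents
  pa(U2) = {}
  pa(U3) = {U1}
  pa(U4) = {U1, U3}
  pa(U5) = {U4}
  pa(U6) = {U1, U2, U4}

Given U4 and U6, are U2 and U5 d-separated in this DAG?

Yes — U2 and U5 are d-separated given {U4, U6}.

There are 3 undirected paths between U2 and U5; checking each against the conditioning set {U4, U6}:
Path 1: U2 → U6 ← U4 → U5
  U4 is a fork here and U4 is conditioned on, so the path is blocked at U4.
Path 2: U2 → U6 ← U1 → U4 → U5
  U4 is a chain here and U4 is conditioned on, so the path is blocked at U4.
Path 3: U2 → U6 ← U1 → U3 → U4 → U5
  U4 is a chain here and U4 is conditioned on, so the path is blocked at U4.
Every path is blocked, so U2 and U5 are d-separated given {U4, U6}.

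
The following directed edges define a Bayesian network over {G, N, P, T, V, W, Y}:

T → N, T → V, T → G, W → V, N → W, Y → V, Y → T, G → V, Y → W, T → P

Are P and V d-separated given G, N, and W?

There are 6 undirected paths between P and V; checking each against the conditioning set {G, N, W}:
  1. P ← T → G → V — T:fork[open]; G:chain[blocks] ⇒ blocked
  2. P ← T → V — T:fork[open] ⇒ active
  3. P ← T → N → W → V — T:fork[open]; N:chain[blocks]; W:chain[blocks] ⇒ blocked
  4. P ← T → N → W ← Y → V — T:fork[open]; N:chain[blocks]; W:collider[open]; Y:fork[open] ⇒ blocked
  5. P ← T ← Y → V — T:chain[open]; Y:fork[open] ⇒ active
  6. P ← T ← Y → W → V — T:chain[open]; Y:fork[open]; W:chain[blocks] ⇒ blocked
Because an active path exists, P and V are not d-separated.

No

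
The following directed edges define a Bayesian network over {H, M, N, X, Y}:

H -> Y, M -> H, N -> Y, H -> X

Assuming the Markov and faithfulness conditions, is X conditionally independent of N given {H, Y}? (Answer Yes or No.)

Yes — X and N are d-separated given {H, Y}.

The only undirected path from X to N is:
Path 1: X ← H → Y ← N
  H is a fork here and H is conditioned on, so the path is blocked at H.
All paths are blocked; X ⊥ N | {H, Y} holds.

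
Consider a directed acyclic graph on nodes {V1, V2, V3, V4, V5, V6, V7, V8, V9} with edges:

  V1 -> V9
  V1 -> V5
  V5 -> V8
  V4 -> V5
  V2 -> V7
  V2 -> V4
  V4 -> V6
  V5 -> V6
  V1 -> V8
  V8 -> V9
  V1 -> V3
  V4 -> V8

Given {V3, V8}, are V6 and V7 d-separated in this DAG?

Enumerating the 5 paths from V6 to V7 and testing each for blocking by {V3, V8}:
  1. V6 ← V5 → V8 ← V4 ← V2 → V7 — V5:fork[open]; V8:collider[open]; V4:chain[open]; V2:fork[open] ⇒ active
  2. V6 ← V5 ← V4 ← V2 → V7 — V5:chain[open]; V4:chain[open]; V2:fork[open] ⇒ active
  3. V6 ← V5 ← V1 → V9 ← V8 ← V4 ← V2 → V7 — V5:chain[open]; V1:fork[open]; V9:collider[blocks]; V8:chain[blocks]; V4:chain[open]; V2:fork[open] ⇒ blocked
  4. V6 ← V5 ← V1 → V8 ← V4 ← V2 → V7 — V5:chain[open]; V1:fork[open]; V8:collider[open]; V4:chain[open]; V2:fork[open] ⇒ active
  5. V6 ← V4 ← V2 → V7 — V4:chain[open]; V2:fork[open] ⇒ active
Since the path V6 ← V5 → V8 ← V4 ← V2 → V7 is active, V6 and V7 are not d-separated given {V3, V8}.

No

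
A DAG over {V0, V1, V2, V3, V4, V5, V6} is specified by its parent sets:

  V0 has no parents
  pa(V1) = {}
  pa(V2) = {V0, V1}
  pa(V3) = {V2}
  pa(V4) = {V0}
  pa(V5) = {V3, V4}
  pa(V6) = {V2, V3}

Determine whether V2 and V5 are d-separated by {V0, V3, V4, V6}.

Yes

Enumerating the 3 paths from V2 to V5 and testing each for blocking by {V0, V3, V4, V6}:
Path 1: V2 → V6 ← V3 → V5
  V3 is a fork here and V3 is conditioned on, so the path is blocked at V3.
Path 2: V2 ← V0 → V4 → V5
  V0 is a fork here and V0 is conditioned on, so the path is blocked at V0.
Path 3: V2 → V3 → V5
  V3 is a chain here and V3 is conditioned on, so the path is blocked at V3.
Since every path is blocked, d-separation holds.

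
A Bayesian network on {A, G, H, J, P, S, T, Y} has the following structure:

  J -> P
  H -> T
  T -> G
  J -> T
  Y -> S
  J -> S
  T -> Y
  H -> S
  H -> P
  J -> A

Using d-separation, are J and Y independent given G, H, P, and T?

There are 6 undirected paths between J and Y; checking each against the conditioning set {G, H, P, T}:
  1. J → T ← H → S ← Y — T:collider[open]; H:fork[blocks]; S:collider[blocks] ⇒ blocked
  2. J → T → Y — T:chain[blocks] ⇒ blocked
  3. J → P ← H → T → Y — P:collider[open]; H:fork[blocks]; T:chain[blocks] ⇒ blocked
  4. J → P ← H → S ← Y — P:collider[open]; H:fork[blocks]; S:collider[blocks] ⇒ blocked
  5. J → S ← H → T → Y — S:collider[blocks]; H:fork[blocks]; T:chain[blocks] ⇒ blocked
  6. J → S ← Y — S:collider[blocks] ⇒ blocked
All paths are blocked; J ⊥ Y | {G, H, P, T} holds.

Yes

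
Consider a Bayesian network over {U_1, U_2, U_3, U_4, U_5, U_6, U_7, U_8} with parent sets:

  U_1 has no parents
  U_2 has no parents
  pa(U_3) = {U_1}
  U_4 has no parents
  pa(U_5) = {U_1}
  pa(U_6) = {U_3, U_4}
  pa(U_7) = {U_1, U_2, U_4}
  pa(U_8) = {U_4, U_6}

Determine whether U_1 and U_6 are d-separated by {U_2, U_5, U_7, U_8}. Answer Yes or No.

There are 3 undirected paths between U_1 and U_6; checking each against the conditioning set {U_2, U_5, U_7, U_8}:
Path 1: U_1 → U_3 → U_6
  U_3 is a chain and U_3 is not conditioned on — no node blocks this path, so it is active.
Path 2: U_1 → U_7 ← U_4 → U_6
  U_7 is a collider and U_7 is conditioned on, which opens it; U_4 is a fork and U_4 is not conditioned on — no node blocks this path, so it is active.
Path 3: U_1 → U_7 ← U_4 → U_8 ← U_6
  U_7 is a collider and U_7 is conditioned on, which opens it; U_4 is a fork and U_4 is not conditioned on; U_8 is a collider and U_8 is conditioned on, which opens it — no node blocks this path, so it is active.
Since the path U_1 → U_3 → U_6 is active, U_1 and U_6 are not d-separated given {U_2, U_5, U_7, U_8}.

No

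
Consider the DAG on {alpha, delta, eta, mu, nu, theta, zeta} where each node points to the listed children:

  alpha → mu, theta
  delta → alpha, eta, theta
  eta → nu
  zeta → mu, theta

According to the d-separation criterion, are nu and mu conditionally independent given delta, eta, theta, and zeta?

Yes — nu and mu are d-separated given {delta, eta, theta, zeta}.

We examine all 4 paths between nu and mu:
  1. nu ← eta ← delta → theta ← zeta → mu — eta:chain[blocks]; delta:fork[blocks]; theta:collider[open]; zeta:fork[blocks] ⇒ blocked
  2. nu ← eta ← delta → theta ← alpha → mu — eta:chain[blocks]; delta:fork[blocks]; theta:collider[open]; alpha:fork[open] ⇒ blocked
  3. nu ← eta ← delta → alpha → mu — eta:chain[blocks]; delta:fork[blocks]; alpha:chain[open] ⇒ blocked
  4. nu ← eta ← delta → alpha → theta ← zeta → mu — eta:chain[blocks]; delta:fork[blocks]; alpha:chain[open]; theta:collider[open]; zeta:fork[blocks] ⇒ blocked
All paths are blocked; nu ⊥ mu | {delta, eta, theta, zeta} holds.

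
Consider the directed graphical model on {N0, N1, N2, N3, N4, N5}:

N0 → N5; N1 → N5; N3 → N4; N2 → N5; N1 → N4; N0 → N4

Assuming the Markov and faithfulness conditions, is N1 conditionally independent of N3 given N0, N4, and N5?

We examine all 2 paths between N1 and N3:
Path 1: N1 → N4 ← N3
  N4 is a collider and N4 is conditioned on, which opens it — no node blocks this path, so it is active.
Path 2: N1 → N5 ← N0 → N4 ← N3
  N0 is a fork here and N0 is conditioned on, so the path is blocked at N0.
Since the path N1 → N4 ← N3 is active, N1 and N3 are not d-separated given {N0, N4, N5}.

No — N1 and N3 are not d-separated given {N0, N4, N5}.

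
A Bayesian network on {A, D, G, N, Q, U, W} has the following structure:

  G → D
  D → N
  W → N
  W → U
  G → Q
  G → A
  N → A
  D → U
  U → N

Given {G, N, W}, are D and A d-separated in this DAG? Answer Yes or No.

Yes — D and A are d-separated given {G, N, W}.

There are 4 undirected paths between D and A; checking each against the conditioning set {G, N, W}:
Path 1: D → N → A
  N is a chain here and N is conditioned on, so the path is blocked at N.
Path 2: D → U → N → A
  N is a chain here and N is conditioned on, so the path is blocked at N.
Path 3: D → U ← W → N → A
  W is a fork here and W is conditioned on, so the path is blocked at W.
Path 4: D ← G → A
  G is a fork here and G is conditioned on, so the path is blocked at G.
Every path is blocked, so D and A are d-separated given {G, N, W}.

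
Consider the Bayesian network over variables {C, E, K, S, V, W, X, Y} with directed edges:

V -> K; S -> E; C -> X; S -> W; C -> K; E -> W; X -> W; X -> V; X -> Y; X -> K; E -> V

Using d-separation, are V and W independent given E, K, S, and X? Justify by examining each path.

There are 5 undirected paths between V and W; checking each against the conditioning set {E, K, S, X}:
Path 1: V → K ← X → W
  X is a fork here and X is conditioned on, so the path is blocked at X.
Path 2: V → K ← C → X → W
  X is a chain here and X is conditioned on, so the path is blocked at X.
Path 3: V ← E → W
  E is a fork here and E is conditioned on, so the path is blocked at E.
Path 4: V ← E ← S → W
  E is a chain here and E is conditioned on, so the path is blocked at E.
Path 5: V ← X → W
  X is a fork here and X is conditioned on, so the path is blocked at X.
Every path is blocked, so V and W are d-separated given {E, K, S, X}.

Yes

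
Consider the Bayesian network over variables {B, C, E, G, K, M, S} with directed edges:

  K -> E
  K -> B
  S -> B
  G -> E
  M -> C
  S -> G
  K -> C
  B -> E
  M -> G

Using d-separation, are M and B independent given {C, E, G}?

We examine all 6 paths between M and B:
  1. M → G ← S → B — G:collider[open]; S:fork[open] ⇒ active
  2. M → G → E ← B — G:chain[blocks]; E:collider[open] ⇒ blocked
  3. M → G → E ← K → B — G:chain[blocks]; E:collider[open]; K:fork[open] ⇒ blocked
  4. M → C ← K → B — C:collider[open]; K:fork[open] ⇒ active
  5. M → C ← K → E ← G ← S → B — C:collider[open]; K:fork[open]; E:collider[open]; G:chain[blocks]; S:fork[open] ⇒ blocked
  6. M → C ← K → E ← B — C:collider[open]; K:fork[open]; E:collider[open] ⇒ active
Since the path M → G ← S → B is active, M and B are not d-separated given {C, E, G}.

No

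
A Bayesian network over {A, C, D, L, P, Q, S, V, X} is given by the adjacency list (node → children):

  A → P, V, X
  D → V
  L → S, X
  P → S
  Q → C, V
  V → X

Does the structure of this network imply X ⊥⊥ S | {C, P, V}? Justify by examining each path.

No — X and S are not d-separated given {C, P, V}.

There are 3 undirected paths between X and S; checking each against the conditioning set {C, P, V}:
  1. X ← V ← A → P → S — V:chain[blocks]; A:fork[open]; P:chain[blocks] ⇒ blocked
  2. X ← L → S — L:fork[open] ⇒ active
  3. X ← A → P → S — A:fork[open]; P:chain[blocks] ⇒ blocked
Because an active path exists, X and S are not d-separated.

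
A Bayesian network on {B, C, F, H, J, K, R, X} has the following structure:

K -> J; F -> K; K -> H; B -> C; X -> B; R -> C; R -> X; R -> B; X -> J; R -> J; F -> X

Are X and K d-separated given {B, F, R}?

Yes

There are 5 undirected paths between X and K; checking each against the conditioning set {B, F, R}:
Path 1: X → B ← R → J ← K
  R is a fork here and R is conditioned on, so the path is blocked at R.
Path 2: X → B → C ← R → J ← K
  B is a chain here and B is conditioned on, so the path is blocked at B.
Path 3: X ← R → J ← K
  R is a fork here and R is conditioned on, so the path is blocked at R.
Path 4: X ← F → K
  F is a fork here and F is conditioned on, so the path is blocked at F.
Path 5: X → J ← K
  J is a collider here and neither J nor any of its descendants is conditioned on, so the collider stays closed — the path is blocked at J.
All paths are blocked; X ⊥ K | {B, F, R} holds.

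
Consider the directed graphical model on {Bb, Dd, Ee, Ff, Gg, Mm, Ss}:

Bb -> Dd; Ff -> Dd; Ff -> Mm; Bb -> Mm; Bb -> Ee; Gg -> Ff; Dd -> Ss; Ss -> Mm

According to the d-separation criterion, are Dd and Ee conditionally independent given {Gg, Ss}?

There are 3 undirected paths between Dd and Ee; checking each against the conditioning set {Gg, Ss}:
Path 1: Dd → Ss → Mm ← Bb → Ee
  Ss is a chain here and Ss is conditioned on, so the path is blocked at Ss.
Path 2: Dd ← Ff → Mm ← Bb → Ee
  Mm is a collider here and neither Mm nor any of its descendants is conditioned on, so the collider stays closed — the path is blocked at Mm.
Path 3: Dd ← Bb → Ee
  Bb is a fork and Bb is not conditioned on — no node blocks this path, so it is active.
Since the path Dd ← Bb → Ee is active, Dd and Ee are not d-separated given {Gg, Ss}.

No — Dd and Ee are not d-separated given {Gg, Ss}.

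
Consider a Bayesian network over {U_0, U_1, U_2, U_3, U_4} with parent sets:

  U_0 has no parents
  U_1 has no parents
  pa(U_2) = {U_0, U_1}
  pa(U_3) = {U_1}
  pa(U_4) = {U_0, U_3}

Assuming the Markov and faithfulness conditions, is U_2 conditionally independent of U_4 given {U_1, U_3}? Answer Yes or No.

No — U_2 and U_4 are not d-separated given {U_1, U_3}.

There are 2 undirected paths between U_2 and U_4; checking each against the conditioning set {U_1, U_3}:
  1. U_2 ← U_1 → U_3 → U_4 — U_1:fork[blocks]; U_3:chain[blocks] ⇒ blocked
  2. U_2 ← U_0 → U_4 — U_0:fork[open] ⇒ active
At least one path is unblocked, so d-separation fails.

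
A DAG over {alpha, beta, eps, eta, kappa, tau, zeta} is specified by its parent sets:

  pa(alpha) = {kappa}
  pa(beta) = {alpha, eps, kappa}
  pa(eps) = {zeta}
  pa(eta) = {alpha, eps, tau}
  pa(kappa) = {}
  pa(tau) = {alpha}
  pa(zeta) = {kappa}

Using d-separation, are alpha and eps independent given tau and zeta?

Yes

We examine all 6 paths between alpha and eps:
Path 1: alpha → eta ← eps
  eta is a collider here and neither eta nor any of its descendants is conditioned on, so the collider stays closed — the path is blocked at eta.
Path 2: alpha → tau → eta ← eps
  tau is a chain here and tau is conditioned on, so the path is blocked at tau.
Path 3: alpha ← kappa → zeta → eps
  zeta is a chain here and zeta is conditioned on, so the path is blocked at zeta.
Path 4: alpha ← kappa → beta ← eps
  beta is a collider here and neither beta nor any of its descendants is conditioned on, so the collider stays closed — the path is blocked at beta.
Path 5: alpha → beta ← eps
  beta is a collider here and neither beta nor any of its descendants is conditioned on, so the collider stays closed — the path is blocked at beta.
Path 6: alpha → beta ← kappa → zeta → eps
  beta is a collider here and neither beta nor any of its descendants is conditioned on, so the collider stays closed — the path is blocked at beta.
Every path is blocked, so alpha and eps are d-separated given {tau, zeta}.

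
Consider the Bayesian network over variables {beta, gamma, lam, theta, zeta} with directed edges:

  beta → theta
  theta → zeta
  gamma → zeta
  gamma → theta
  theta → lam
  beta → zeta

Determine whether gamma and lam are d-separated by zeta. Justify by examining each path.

There are 3 undirected paths between gamma and lam; checking each against the conditioning set {zeta}:
Path 1: gamma → zeta ← beta → theta → lam
  zeta is a collider and zeta is conditioned on, which opens it; beta is a fork and beta is not conditioned on; theta is a chain and theta is not conditioned on — no node blocks this path, so it is active.
Path 2: gamma → zeta ← theta → lam
  zeta is a collider and zeta is conditioned on, which opens it; theta is a fork and theta is not conditioned on — no node blocks this path, so it is active.
Path 3: gamma → theta → lam
  theta is a chain and theta is not conditioned on — no node blocks this path, so it is active.
At least one path is unblocked, so d-separation fails.

No — gamma and lam are not d-separated given {zeta}.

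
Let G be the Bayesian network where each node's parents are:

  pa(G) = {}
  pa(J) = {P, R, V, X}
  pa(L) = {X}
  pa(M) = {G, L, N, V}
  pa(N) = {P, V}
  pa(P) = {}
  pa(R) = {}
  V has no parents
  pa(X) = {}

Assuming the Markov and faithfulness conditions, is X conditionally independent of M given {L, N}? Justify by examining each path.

There are 5 undirected paths between X and M; checking each against the conditioning set {L, N}:
Path 1: X → J ← V → M
  J is a collider here and neither J nor any of its descendants is conditioned on, so the collider stays closed — the path is blocked at J.
Path 2: X → J ← V → N → M
  J is a collider here and neither J nor any of its descendants is conditioned on, so the collider stays closed — the path is blocked at J.
Path 3: X → J ← P → N → M
  J is a collider here and neither J nor any of its descendants is conditioned on, so the collider stays closed — the path is blocked at J.
Path 4: X → J ← P → N ← V → M
  J is a collider here and neither J nor any of its descendants is conditioned on, so the collider stays closed — the path is blocked at J.
Path 5: X → L → M
  L is a chain here and L is conditioned on, so the path is blocked at L.
All paths are blocked; X ⊥ M | {L, N} holds.

Yes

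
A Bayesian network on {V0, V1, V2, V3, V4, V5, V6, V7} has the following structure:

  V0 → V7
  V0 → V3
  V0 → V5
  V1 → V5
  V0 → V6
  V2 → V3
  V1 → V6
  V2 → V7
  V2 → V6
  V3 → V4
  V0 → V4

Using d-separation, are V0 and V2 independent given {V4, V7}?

No — V0 and V2 are not d-separated given {V4, V7}.

There are 5 undirected paths between V0 and V2; checking each against the conditioning set {V4, V7}:
Path 1: V0 → V4 ← V3 ← V2
  V4 is a collider and V4 is conditioned on, which opens it; V3 is a chain and V3 is not conditioned on — no node blocks this path, so it is active.
Path 2: V0 → V3 ← V2
  V3 is a collider and its descendant V4 is conditioned on, which opens it — no node blocks this path, so it is active.
Path 3: V0 → V6 ← V2
  V6 is a collider here and neither V6 nor any of its descendants is conditioned on, so the collider stays closed — the path is blocked at V6.
Path 4: V0 → V7 ← V2
  V7 is a collider and V7 is conditioned on, which opens it — no node blocks this path, so it is active.
Path 5: V0 → V5 ← V1 → V6 ← V2
  V5 is a collider here and neither V5 nor any of its descendants is conditioned on, so the collider stays closed — the path is blocked at V5.
At least one path is unblocked, so d-separation fails.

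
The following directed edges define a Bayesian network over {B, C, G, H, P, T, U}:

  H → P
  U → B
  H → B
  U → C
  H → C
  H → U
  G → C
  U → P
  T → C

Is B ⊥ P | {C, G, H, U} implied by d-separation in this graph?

6 paths connect B and P; each must be blocked for d-separation to hold:
Path 1: B ← H → U → P
  H is a fork here and H is conditioned on, so the path is blocked at H.
Path 2: B ← H → P
  H is a fork here and H is conditioned on, so the path is blocked at H.
Path 3: B ← H → C ← U → P
  H is a fork here and H is conditioned on, so the path is blocked at H.
Path 4: B ← U ← H → P
  U is a chain here and U is conditioned on, so the path is blocked at U.
Path 5: B ← U → P
  U is a fork here and U is conditioned on, so the path is blocked at U.
Path 6: B ← U → C ← H → P
  U is a fork here and U is conditioned on, so the path is blocked at U.
All paths are blocked; B ⊥ P | {C, G, H, U} holds.

Yes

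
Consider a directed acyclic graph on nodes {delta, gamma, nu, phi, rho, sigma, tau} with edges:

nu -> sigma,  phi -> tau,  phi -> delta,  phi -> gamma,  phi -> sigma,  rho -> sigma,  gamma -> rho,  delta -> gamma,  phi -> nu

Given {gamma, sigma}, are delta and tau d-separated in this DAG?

Enumerating the 4 paths from delta to tau and testing each for blocking by {gamma, sigma}:
  1. delta → gamma ← phi → tau — gamma:collider[open]; phi:fork[open] ⇒ active
  2. delta → gamma → rho → sigma ← nu ← phi → tau — gamma:chain[blocks]; rho:chain[open]; sigma:collider[open]; nu:chain[open]; phi:fork[open] ⇒ blocked
  3. delta → gamma → rho → sigma ← phi → tau — gamma:chain[blocks]; rho:chain[open]; sigma:collider[open]; phi:fork[open] ⇒ blocked
  4. delta ← phi → tau — phi:fork[open] ⇒ active
At least one path is unblocked, so d-separation fails.

No — delta and tau are not d-separated given {gamma, sigma}.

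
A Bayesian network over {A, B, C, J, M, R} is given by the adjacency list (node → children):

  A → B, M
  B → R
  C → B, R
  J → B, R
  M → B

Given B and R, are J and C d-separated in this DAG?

No

4 paths connect J and C; each must be blocked for d-separation to hold:
Path 1: J → B → R ← C
  B is a chain here and B is conditioned on, so the path is blocked at B.
Path 2: J → B ← C
  B is a collider and B is conditioned on, which opens it — no node blocks this path, so it is active.
Path 3: J → R ← B ← C
  B is a chain here and B is conditioned on, so the path is blocked at B.
Path 4: J → R ← C
  R is a collider and R is conditioned on, which opens it — no node blocks this path, so it is active.
Since the path J → B ← C is active, J and C are not d-separated given {B, R}.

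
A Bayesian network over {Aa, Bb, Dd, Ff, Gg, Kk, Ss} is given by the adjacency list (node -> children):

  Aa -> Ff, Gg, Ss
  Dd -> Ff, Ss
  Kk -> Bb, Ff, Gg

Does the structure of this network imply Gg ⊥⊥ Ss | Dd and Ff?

4 paths connect Gg and Ss; each must be blocked for d-separation to hold:
Path 1: Gg ← Kk → Ff ← Dd → Ss
  Dd is a fork here and Dd is conditioned on, so the path is blocked at Dd.
Path 2: Gg ← Kk → Ff ← Aa → Ss
  Kk is a fork and Kk is not conditioned on; Ff is a collider and Ff is conditioned on, which opens it; Aa is a fork and Aa is not conditioned on — no node blocks this path, so it is active.
Path 3: Gg ← Aa → Ss
  Aa is a fork and Aa is not conditioned on — no node blocks this path, so it is active.
Path 4: Gg ← Aa → Ff ← Dd → Ss
  Dd is a fork here and Dd is conditioned on, so the path is blocked at Dd.
At least one path is unblocked, so d-separation fails.

No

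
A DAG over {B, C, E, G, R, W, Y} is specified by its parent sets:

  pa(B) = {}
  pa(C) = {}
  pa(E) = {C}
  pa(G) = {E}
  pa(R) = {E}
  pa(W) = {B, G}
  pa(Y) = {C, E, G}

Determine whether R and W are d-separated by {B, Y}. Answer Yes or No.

3 paths connect R and W; each must be blocked for d-separation to hold:
Path 1: R ← E → G → W
  E is a fork and E is not conditioned on; G is a chain and G is not conditioned on — no node blocks this path, so it is active.
Path 2: R ← E ← C → Y ← G → W
  E is a chain and E is not conditioned on; C is a fork and C is not conditioned on; Y is a collider and Y is conditioned on, which opens it; G is a fork and G is not conditioned on — no node blocks this path, so it is active.
Path 3: R ← E → Y ← G → W
  E is a fork and E is not conditioned on; Y is a collider and Y is conditioned on, which opens it; G is a fork and G is not conditioned on — no node blocks this path, so it is active.
Because an active path exists, R and W are not d-separated.

No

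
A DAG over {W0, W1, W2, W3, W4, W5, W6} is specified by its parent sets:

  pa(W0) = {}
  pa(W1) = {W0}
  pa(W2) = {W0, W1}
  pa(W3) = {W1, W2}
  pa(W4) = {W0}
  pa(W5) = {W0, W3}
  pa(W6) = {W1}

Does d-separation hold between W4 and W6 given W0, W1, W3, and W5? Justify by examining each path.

We examine all 5 paths between W4 and W6:
Path 1: W4 ← W0 → W1 → W6
  W0 is a fork here and W0 is conditioned on, so the path is blocked at W0.
Path 2: W4 ← W0 → W2 ← W1 → W6
  W0 is a fork here and W0 is conditioned on, so the path is blocked at W0.
Path 3: W4 ← W0 → W2 → W3 ← W1 → W6
  W0 is a fork here and W0 is conditioned on, so the path is blocked at W0.
Path 4: W4 ← W0 → W5 ← W3 ← W1 → W6
  W0 is a fork here and W0 is conditioned on, so the path is blocked at W0.
Path 5: W4 ← W0 → W5 ← W3 ← W2 ← W1 → W6
  W0 is a fork here and W0 is conditioned on, so the path is blocked at W0.
Since every path is blocked, d-separation holds.

Yes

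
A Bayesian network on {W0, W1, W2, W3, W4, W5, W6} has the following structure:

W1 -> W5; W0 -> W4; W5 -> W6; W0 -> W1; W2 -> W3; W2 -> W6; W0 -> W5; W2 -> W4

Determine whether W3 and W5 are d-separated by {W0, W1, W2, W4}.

Yes

Enumerating the 3 paths from W3 to W5 and testing each for blocking by {W0, W1, W2, W4}:
Path 1: W3 ← W2 → W4 ← W0 → W5
  W2 is a fork here and W2 is conditioned on, so the path is blocked at W2.
Path 2: W3 ← W2 → W4 ← W0 → W1 → W5
  W2 is a fork here and W2 is conditioned on, so the path is blocked at W2.
Path 3: W3 ← W2 → W6 ← W5
  W2 is a fork here and W2 is conditioned on, so the path is blocked at W2.
Every path is blocked, so W3 and W5 are d-separated given {W0, W1, W2, W4}.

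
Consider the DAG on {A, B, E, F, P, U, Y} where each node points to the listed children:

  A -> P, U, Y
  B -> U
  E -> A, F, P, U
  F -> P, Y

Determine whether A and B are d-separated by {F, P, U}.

No

We examine all 6 paths between A and B:
  1. A → Y ← F → P ← E → U ← B — Y:collider[blocks]; F:fork[blocks]; P:collider[open]; E:fork[open]; U:collider[open] ⇒ blocked
  2. A → Y ← F ← E → U ← B — Y:collider[blocks]; F:chain[blocks]; E:fork[open]; U:collider[open] ⇒ blocked
  3. A → P ← F ← E → U ← B — P:collider[open]; F:chain[blocks]; E:fork[open]; U:collider[open] ⇒ blocked
  4. A → P ← E → U ← B — P:collider[open]; E:fork[open]; U:collider[open] ⇒ active
  5. A → U ← B — U:collider[open] ⇒ active
  6. A ← E → U ← B — E:fork[open]; U:collider[open] ⇒ active
Because an active path exists, A and B are not d-separated.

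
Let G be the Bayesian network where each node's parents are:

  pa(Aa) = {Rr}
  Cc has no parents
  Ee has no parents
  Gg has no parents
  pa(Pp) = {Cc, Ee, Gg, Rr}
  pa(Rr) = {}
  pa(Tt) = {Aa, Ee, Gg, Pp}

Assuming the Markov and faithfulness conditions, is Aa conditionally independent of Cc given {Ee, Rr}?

We examine all 4 paths between Aa and Cc:
  1. Aa → Tt ← Ee → Pp ← Cc — Tt:collider[blocks]; Ee:fork[blocks]; Pp:collider[blocks] ⇒ blocked
  2. Aa → Tt ← Pp ← Cc — Tt:collider[blocks]; Pp:chain[open] ⇒ blocked
  3. Aa → Tt ← Gg → Pp ← Cc — Tt:collider[blocks]; Gg:fork[open]; Pp:collider[blocks] ⇒ blocked
  4. Aa ← Rr → Pp ← Cc — Rr:fork[blocks]; Pp:collider[blocks] ⇒ blocked
Every path is blocked, so Aa and Cc are d-separated given {Ee, Rr}.

Yes — Aa and Cc are d-separated given {Ee, Rr}.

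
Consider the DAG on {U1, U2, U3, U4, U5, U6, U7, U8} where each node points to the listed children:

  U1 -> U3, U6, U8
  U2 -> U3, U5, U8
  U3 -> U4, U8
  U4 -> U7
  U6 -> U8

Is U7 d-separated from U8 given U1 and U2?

No

4 paths connect U7 and U8; each must be blocked for d-separation to hold:
Path 1: U7 ← U4 ← U3 ← U2 → U8
  U2 is a fork here and U2 is conditioned on, so the path is blocked at U2.
Path 2: U7 ← U4 ← U3 ← U1 → U6 → U8
  U1 is a fork here and U1 is conditioned on, so the path is blocked at U1.
Path 3: U7 ← U4 ← U3 ← U1 → U8
  U1 is a fork here and U1 is conditioned on, so the path is blocked at U1.
Path 4: U7 ← U4 ← U3 → U8
  U4 is a chain and U4 is not conditioned on; U3 is a fork and U3 is not conditioned on — no node blocks this path, so it is active.
Because an active path exists, U7 and U8 are not d-separated.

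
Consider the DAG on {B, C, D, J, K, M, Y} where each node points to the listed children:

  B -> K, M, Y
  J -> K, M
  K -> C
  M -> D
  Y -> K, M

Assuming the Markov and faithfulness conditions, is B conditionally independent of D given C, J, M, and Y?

5 paths connect B and D; each must be blocked for d-separation to hold:
Path 1: B → K ← J → M → D
  J is a fork here and J is conditioned on, so the path is blocked at J.
Path 2: B → K ← Y → M → D
  Y is a fork here and Y is conditioned on, so the path is blocked at Y.
Path 3: B → Y → K ← J → M → D
  Y is a chain here and Y is conditioned on, so the path is blocked at Y.
Path 4: B → Y → M → D
  Y is a chain here and Y is conditioned on, so the path is blocked at Y.
Path 5: B → M → D
  M is a chain here and M is conditioned on, so the path is blocked at M.
Since every path is blocked, d-separation holds.

Yes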